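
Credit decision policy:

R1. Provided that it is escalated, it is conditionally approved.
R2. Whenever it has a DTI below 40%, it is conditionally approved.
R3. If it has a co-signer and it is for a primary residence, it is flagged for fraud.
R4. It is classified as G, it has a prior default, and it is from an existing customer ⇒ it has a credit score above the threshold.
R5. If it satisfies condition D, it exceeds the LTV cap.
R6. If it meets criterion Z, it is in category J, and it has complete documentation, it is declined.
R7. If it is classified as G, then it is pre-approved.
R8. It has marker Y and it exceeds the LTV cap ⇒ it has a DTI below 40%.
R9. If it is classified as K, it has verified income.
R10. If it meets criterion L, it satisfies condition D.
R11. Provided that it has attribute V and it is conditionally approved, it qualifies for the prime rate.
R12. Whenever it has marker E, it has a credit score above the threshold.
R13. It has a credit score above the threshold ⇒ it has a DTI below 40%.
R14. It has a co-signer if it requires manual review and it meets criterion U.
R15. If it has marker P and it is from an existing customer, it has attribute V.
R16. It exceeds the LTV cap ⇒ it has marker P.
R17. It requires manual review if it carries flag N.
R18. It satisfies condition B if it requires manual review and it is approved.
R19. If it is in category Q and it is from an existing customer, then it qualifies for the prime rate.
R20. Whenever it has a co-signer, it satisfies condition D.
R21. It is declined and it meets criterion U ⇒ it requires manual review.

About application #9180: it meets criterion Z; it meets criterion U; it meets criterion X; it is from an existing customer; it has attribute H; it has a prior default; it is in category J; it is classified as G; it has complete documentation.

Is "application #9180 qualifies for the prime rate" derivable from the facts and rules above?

By R4 (it is classified as G, it has a prior default, it is from an existing customer): it has a credit score above the threshold.
By R6 (it meets criterion Z, it is in category J, it has complete documentation): it is declined.
By R13 (it has a credit score above the threshold): it has a DTI below 40%.
By R21 (it is declined, it meets criterion U): it requires manual review.
By R2 (it has a DTI below 40%): it is conditionally approved.
By R14 (it requires manual review, it meets criterion U): it has a co-signer.
By R20 (it has a co-signer): it satisfies condition D.
By R5 (it satisfies condition D): it exceeds the LTV cap.
By R16 (it exceeds the LTV cap): it has marker P.
By R15 (it has marker P, it is from an existing customer): it has attribute V.
By R11 (it has attribute V, it is conditionally approved): it qualifies for the prime rate.

Yes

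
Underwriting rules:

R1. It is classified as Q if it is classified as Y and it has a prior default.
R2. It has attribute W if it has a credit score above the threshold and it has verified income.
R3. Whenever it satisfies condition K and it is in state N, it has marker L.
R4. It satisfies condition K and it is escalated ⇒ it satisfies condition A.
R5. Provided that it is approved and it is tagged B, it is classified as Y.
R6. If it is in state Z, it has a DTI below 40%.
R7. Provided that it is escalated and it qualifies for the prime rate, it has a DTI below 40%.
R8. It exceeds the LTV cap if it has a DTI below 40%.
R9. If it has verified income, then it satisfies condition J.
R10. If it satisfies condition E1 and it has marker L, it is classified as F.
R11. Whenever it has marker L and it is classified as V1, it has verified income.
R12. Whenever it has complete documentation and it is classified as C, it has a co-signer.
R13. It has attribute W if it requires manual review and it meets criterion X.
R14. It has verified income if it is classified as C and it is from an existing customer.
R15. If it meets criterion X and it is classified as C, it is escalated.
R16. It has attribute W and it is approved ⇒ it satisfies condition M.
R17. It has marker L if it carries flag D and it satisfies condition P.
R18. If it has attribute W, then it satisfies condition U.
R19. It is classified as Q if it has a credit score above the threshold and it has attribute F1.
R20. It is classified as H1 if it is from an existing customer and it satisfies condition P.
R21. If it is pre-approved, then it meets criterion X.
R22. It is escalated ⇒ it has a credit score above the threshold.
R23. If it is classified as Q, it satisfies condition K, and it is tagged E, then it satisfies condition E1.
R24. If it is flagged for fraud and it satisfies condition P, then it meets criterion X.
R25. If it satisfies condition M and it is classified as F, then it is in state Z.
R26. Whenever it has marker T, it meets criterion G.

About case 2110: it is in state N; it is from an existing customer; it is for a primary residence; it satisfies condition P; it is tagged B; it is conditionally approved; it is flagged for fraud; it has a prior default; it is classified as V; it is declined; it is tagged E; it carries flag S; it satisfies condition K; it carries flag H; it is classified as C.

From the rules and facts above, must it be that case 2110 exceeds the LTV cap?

Forward chaining from the given facts derives: has marker L, has verified income, is classified as H1, meets criterion X, satisfies condition J, is escalated, has a credit score above the threshold, has attribute W, satisfies condition A, satisfies condition U.
The only rule concluding "it exceeds the LTV cap" is R8, which needs "it has a DTI below 40%"; that is never established.

No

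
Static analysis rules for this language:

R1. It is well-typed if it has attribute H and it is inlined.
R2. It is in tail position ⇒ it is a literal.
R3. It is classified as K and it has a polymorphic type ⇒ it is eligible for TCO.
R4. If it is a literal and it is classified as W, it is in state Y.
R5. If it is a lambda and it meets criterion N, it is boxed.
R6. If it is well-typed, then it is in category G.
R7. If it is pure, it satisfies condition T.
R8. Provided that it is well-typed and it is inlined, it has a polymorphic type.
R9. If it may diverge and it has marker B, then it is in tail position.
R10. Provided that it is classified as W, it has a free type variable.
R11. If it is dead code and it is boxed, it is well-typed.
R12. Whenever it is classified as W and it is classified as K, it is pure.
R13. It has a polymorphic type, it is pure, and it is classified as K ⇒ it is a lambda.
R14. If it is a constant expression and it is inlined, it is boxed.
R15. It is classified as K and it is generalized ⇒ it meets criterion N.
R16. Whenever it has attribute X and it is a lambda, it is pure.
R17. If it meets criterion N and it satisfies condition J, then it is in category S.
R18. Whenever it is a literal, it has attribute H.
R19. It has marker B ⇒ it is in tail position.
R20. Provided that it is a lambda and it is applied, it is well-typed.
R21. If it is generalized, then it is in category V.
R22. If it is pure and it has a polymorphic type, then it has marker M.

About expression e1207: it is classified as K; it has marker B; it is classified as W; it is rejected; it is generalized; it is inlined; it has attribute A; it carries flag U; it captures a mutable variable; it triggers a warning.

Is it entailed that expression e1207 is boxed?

Yes

By R12 (it is classified as W, it is classified as K): it is pure.
By R15 (it is classified as K, it is generalized): it meets criterion N.
By R19 (it has marker B): it is in tail position.
By R2 (it is in tail position): it is a literal.
By R18 (it is a literal): it has attribute H.
By R1 (it has attribute H, it is inlined): it is well-typed.
By R8 (it is well-typed, it is inlined): it has a polymorphic type.
By R13 (it has a polymorphic type, it is pure, it is classified as K): it is a lambda.
By R5 (it is a lambda, it meets criterion N): it is boxed.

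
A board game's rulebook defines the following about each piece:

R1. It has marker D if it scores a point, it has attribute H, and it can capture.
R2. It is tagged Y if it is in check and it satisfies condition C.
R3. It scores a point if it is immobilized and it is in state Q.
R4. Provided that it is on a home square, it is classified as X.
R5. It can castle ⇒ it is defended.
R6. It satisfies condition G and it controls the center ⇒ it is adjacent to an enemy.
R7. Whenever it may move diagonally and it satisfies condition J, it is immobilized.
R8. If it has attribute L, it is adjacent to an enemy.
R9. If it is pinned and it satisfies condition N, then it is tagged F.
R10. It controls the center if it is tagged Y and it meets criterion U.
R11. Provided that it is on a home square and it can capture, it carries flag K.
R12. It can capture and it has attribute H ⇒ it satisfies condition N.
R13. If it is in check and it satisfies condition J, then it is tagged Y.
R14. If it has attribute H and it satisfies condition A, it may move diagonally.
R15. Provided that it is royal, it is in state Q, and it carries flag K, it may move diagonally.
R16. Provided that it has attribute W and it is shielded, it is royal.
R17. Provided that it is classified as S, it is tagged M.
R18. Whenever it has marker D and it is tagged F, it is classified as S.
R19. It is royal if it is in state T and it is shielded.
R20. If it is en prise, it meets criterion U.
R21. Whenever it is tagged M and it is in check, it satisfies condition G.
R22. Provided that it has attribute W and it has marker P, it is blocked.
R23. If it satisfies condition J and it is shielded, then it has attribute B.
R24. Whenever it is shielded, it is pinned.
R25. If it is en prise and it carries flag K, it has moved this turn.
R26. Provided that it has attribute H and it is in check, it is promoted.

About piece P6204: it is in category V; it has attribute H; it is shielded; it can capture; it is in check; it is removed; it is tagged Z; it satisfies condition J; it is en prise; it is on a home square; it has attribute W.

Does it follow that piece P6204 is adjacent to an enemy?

No

Forward chaining from the given facts derives: is classified as X, carries flag K, satisfies condition N, is tagged Y, is royal, meets criterion U, has attribute B, is pinned, has moved this turn, is promoted, is tagged F, controls the center.
Rules concluding "it is adjacent to an enemy": R6 needs "it satisfies condition G"; R8 needs "it has attribute L" — none of these are established.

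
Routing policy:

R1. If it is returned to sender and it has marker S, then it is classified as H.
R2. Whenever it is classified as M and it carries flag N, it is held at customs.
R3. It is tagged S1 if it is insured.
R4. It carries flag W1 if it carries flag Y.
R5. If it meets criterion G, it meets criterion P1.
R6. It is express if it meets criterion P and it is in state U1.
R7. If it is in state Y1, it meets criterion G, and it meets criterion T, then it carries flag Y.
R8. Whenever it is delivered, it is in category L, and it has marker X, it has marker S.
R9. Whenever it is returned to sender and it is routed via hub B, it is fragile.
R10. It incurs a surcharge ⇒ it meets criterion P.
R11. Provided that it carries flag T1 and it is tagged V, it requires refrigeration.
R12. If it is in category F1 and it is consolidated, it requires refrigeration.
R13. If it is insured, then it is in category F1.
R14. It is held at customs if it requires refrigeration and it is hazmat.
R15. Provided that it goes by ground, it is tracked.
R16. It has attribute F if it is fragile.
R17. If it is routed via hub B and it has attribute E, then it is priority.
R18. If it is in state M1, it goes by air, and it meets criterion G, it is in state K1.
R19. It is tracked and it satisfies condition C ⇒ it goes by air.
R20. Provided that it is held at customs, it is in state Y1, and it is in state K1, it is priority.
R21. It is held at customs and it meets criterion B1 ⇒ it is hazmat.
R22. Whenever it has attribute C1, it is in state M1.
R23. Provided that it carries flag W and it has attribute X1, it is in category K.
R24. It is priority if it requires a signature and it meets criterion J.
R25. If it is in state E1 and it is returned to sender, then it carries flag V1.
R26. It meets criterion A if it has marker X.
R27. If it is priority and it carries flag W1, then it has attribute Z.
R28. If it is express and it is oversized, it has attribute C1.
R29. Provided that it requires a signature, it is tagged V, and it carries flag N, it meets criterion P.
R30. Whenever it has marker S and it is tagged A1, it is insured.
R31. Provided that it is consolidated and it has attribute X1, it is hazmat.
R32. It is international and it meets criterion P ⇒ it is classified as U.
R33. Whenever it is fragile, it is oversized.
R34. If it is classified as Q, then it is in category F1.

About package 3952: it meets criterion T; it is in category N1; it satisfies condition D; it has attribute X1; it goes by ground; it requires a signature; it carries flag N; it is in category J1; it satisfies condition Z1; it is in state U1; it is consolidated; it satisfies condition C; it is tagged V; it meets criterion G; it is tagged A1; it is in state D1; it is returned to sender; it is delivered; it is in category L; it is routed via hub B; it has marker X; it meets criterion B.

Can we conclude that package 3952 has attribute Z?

No

Forward chaining from the given facts derives: meets criterion P1, has marker S, is fragile, is tracked, has attribute F, goes by air, meets criterion A, meets criterion P, is insured, is hazmat, is oversized, is classified as H, is tagged S1, is express, is in category F1, has attribute C1, requires refrigeration, is held at customs, is in state M1, is in state K1.
The only rule concluding "it has attribute Z" is R27, which needs "it is priority"; that is never established.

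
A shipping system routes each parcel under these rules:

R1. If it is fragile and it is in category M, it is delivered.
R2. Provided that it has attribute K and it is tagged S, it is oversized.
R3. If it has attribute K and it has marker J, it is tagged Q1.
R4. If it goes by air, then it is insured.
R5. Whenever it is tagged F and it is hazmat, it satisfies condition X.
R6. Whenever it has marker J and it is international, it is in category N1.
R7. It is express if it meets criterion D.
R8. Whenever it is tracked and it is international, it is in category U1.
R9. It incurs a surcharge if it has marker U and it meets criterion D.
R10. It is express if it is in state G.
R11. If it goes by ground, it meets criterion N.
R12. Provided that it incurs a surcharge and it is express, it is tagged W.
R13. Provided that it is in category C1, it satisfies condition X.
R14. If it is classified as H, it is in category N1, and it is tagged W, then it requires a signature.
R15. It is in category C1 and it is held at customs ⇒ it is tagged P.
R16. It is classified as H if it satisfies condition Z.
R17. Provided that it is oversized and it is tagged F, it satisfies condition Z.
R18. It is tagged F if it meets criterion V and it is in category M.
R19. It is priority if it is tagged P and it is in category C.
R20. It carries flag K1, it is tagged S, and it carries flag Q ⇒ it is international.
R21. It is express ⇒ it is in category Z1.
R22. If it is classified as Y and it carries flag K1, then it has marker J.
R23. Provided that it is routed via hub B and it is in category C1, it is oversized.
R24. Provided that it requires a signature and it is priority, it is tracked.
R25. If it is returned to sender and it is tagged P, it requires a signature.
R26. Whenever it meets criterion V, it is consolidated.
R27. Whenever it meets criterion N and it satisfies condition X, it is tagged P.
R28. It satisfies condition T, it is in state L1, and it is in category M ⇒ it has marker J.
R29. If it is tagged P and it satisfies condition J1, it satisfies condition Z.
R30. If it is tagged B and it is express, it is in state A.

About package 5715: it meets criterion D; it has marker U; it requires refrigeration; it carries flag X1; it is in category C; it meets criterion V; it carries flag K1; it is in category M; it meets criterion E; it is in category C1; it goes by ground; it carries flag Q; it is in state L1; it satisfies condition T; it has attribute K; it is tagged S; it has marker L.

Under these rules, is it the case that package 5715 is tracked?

By R2 (it has attribute K, it is tagged S): it is oversized.
By R7 (it meets criterion D): it is express.
By R9 (it has marker U, it meets criterion D): it incurs a surcharge.
By R11 (it goes by ground): it meets criterion N.
By R12 (it incurs a surcharge, it is express): it is tagged W.
By R13 (it is in category C1): it satisfies condition X.
By R18 (it meets criterion V, it is in category M): it is tagged F.
By R20 (it carries flag K1, it is tagged S, it carries flag Q): it is international.
By R27 (it meets criterion N, it satisfies condition X): it is tagged P.
By R28 (it satisfies condition T, it is in state L1, it is in category M): it has marker J.
By R6 (it has marker J, it is international): it is in category N1.
By R17 (it is oversized, it is tagged F): it satisfies condition Z.
By R19 (it is tagged P, it is in category C): it is priority.
By R16 (it satisfies condition Z): it is classified as H.
By R14 (it is classified as H, it is in category N1, it is tagged W): it requires a signature.
By R24 (it requires a signature, it is priority): it is tracked.

Yes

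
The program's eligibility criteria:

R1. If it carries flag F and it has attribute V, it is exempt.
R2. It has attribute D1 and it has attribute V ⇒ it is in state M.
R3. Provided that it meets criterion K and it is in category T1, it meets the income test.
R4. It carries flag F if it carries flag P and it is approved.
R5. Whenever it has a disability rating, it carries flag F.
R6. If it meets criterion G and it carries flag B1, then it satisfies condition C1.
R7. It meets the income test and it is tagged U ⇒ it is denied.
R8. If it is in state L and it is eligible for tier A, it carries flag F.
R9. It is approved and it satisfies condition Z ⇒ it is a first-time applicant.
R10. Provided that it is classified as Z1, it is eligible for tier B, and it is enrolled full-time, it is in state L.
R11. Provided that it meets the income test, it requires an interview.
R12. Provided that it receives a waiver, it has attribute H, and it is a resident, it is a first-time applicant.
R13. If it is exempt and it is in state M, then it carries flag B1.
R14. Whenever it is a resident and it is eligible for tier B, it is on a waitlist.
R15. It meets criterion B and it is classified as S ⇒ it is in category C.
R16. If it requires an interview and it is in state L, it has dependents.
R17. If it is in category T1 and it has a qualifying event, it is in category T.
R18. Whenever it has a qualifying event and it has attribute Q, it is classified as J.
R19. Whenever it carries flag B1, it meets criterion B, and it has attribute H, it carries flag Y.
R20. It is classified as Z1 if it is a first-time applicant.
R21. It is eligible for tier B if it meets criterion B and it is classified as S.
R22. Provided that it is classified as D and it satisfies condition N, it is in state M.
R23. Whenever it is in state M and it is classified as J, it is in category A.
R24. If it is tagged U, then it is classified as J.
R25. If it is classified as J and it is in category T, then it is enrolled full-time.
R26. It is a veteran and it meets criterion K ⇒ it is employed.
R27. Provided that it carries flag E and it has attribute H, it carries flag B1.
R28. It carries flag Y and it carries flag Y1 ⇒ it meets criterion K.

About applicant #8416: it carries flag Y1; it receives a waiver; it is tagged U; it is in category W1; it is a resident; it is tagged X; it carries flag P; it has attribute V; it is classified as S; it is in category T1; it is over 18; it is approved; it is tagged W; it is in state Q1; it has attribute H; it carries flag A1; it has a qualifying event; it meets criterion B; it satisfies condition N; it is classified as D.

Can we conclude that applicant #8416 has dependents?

Yes

By R4 (it carries flag P, it is approved): it carries flag F.
By R12 (it receives a waiver, it has attribute H, it is a resident): it is a first-time applicant.
By R17 (it is in category T1, it has a qualifying event): it is in category T.
By R20 (it is a first-time applicant): it is classified as Z1.
By R21 (it meets criterion B, it is classified as S): it is eligible for tier B.
By R22 (it is classified as D, it satisfies condition N): it is in state M.
By R24 (it is tagged U): it is classified as J.
By R25 (it is classified as J, it is in category T): it is enrolled full-time.
By R1 (it carries flag F, it has attribute V): it is exempt.
By R10 (it is classified as Z1, it is eligible for tier B, it is enrolled full-time): it is in state L.
By R13 (it is exempt, it is in state M): it carries flag B1.
By R19 (it carries flag B1, it meets criterion B, it has attribute H): it carries flag Y.
By R28 (it carries flag Y, it carries flag Y1): it meets criterion K.
By R3 (it meets criterion K, it is in category T1): it meets the income test.
By R11 (it meets the income test): it requires an interview.
By R16 (it requires an interview, it is in state L): it has dependents.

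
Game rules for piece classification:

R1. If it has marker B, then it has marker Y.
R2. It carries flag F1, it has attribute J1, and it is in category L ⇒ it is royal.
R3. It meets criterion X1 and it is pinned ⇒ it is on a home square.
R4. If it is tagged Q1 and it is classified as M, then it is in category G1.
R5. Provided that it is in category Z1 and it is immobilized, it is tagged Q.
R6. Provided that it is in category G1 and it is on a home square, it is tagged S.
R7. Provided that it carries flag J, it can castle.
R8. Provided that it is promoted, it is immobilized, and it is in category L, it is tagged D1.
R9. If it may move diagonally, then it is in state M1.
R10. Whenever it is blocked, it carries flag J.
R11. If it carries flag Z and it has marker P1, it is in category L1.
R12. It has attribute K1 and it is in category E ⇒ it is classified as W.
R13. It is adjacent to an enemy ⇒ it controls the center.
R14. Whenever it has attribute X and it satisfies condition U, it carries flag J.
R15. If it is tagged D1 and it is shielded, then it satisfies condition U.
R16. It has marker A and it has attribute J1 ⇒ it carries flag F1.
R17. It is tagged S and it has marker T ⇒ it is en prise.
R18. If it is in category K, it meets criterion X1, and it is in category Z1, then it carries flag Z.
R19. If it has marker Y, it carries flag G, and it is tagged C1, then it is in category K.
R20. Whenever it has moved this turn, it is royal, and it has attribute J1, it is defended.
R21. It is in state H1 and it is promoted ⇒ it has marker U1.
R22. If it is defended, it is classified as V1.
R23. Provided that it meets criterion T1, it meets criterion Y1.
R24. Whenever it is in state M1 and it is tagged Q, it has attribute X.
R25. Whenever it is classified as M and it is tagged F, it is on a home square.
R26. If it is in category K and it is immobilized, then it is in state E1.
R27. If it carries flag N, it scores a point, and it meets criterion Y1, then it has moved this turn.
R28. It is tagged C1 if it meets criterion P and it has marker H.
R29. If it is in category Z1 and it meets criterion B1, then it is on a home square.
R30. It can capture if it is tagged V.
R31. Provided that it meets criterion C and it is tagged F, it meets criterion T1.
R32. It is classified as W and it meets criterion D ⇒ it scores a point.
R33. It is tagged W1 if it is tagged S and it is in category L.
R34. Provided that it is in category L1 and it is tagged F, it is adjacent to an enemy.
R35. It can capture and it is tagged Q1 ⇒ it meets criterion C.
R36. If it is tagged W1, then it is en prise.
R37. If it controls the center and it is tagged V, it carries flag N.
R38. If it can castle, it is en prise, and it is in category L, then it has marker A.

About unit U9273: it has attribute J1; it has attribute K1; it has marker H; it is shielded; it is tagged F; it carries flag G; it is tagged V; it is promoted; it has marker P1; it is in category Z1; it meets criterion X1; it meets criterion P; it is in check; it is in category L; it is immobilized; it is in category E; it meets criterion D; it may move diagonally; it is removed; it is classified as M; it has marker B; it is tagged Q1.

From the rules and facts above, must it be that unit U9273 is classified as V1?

Yes

By R1 (it has marker B): it has marker Y.
By R4 (it is tagged Q1, it is classified as M): it is in category G1.
By R5 (it is in category Z1, it is immobilized): it is tagged Q.
By R8 (it is promoted, it is immobilized, it is in category L): it is tagged D1.
By R9 (it may move diagonally): it is in state M1.
By R12 (it has attribute K1, it is in category E): it is classified as W.
By R15 (it is tagged D1, it is shielded): it satisfies condition U.
By R24 (it is in state M1, it is tagged Q): it has attribute X.
By R25 (it is classified as M, it is tagged F): it is on a home square.
By R28 (it meets criterion P, it has marker H): it is tagged C1.
By R30 (it is tagged V): it can capture.
By R32 (it is classified as W, it meets criterion D): it scores a point.
By R35 (it can capture, it is tagged Q1): it meets criterion C.
By R6 (it is in category G1, it is on a home square): it is tagged S.
By R14 (it has attribute X, it satisfies condition U): it carries flag J.
By R19 (it has marker Y, it carries flag G, it is tagged C1): it is in category K.
By R31 (it meets criterion C, it is tagged F): it meets criterion T1.
By R33 (it is tagged S, it is in category L): it is tagged W1.
By R36 (it is tagged W1): it is en prise.
By R7 (it carries flag J): it can castle.
By R18 (it is in category K, it meets criterion X1, it is in category Z1): it carries flag Z.
By R23 (it meets criterion T1): it meets criterion Y1.
By R38 (it can castle, it is en prise, it is in category L): it has marker A.
By R11 (it carries flag Z, it has marker P1): it is in category L1.
By R16 (it has marker A, it has attribute J1): it carries flag F1.
By R34 (it is in category L1, it is tagged F): it is adjacent to an enemy.
By R2 (it carries flag F1, it has attribute J1, it is in category L): it is royal.
By R13 (it is adjacent to an enemy): it controls the center.
By R37 (it controls the center, it is tagged V): it carries flag N.
By R27 (it carries flag N, it scores a point, it meets criterion Y1): it has moved this turn.
By R20 (it has moved this turn, it is royal, it has attribute J1): it is defended.
By R22 (it is defended): it is classified as V1.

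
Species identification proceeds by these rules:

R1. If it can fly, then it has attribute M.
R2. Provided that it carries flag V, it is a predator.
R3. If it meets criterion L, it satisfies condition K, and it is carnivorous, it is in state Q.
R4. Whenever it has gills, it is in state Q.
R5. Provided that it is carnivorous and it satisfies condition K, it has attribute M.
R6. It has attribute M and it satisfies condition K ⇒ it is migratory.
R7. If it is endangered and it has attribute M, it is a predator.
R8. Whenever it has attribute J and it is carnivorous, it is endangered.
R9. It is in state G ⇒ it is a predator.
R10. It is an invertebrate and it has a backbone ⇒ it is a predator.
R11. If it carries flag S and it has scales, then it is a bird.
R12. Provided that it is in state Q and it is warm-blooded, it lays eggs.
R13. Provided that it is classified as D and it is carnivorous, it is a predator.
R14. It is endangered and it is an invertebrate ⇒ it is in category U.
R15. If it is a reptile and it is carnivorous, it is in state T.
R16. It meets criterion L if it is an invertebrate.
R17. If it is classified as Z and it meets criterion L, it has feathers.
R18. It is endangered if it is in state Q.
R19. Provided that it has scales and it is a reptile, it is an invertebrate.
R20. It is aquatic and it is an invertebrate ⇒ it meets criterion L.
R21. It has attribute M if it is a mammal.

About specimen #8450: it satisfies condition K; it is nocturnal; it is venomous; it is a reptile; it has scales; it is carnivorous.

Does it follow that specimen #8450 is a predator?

By R5 (it is carnivorous, it satisfies condition K): it has attribute M.
By R19 (it has scales, it is a reptile): it is an invertebrate.
By R16 (it is an invertebrate): it meets criterion L.
By R3 (it meets criterion L, it satisfies condition K, it is carnivorous): it is in state Q.
By R18 (it is in state Q): it is endangered.
By R7 (it is endangered, it has attribute M): it is a predator.

Yes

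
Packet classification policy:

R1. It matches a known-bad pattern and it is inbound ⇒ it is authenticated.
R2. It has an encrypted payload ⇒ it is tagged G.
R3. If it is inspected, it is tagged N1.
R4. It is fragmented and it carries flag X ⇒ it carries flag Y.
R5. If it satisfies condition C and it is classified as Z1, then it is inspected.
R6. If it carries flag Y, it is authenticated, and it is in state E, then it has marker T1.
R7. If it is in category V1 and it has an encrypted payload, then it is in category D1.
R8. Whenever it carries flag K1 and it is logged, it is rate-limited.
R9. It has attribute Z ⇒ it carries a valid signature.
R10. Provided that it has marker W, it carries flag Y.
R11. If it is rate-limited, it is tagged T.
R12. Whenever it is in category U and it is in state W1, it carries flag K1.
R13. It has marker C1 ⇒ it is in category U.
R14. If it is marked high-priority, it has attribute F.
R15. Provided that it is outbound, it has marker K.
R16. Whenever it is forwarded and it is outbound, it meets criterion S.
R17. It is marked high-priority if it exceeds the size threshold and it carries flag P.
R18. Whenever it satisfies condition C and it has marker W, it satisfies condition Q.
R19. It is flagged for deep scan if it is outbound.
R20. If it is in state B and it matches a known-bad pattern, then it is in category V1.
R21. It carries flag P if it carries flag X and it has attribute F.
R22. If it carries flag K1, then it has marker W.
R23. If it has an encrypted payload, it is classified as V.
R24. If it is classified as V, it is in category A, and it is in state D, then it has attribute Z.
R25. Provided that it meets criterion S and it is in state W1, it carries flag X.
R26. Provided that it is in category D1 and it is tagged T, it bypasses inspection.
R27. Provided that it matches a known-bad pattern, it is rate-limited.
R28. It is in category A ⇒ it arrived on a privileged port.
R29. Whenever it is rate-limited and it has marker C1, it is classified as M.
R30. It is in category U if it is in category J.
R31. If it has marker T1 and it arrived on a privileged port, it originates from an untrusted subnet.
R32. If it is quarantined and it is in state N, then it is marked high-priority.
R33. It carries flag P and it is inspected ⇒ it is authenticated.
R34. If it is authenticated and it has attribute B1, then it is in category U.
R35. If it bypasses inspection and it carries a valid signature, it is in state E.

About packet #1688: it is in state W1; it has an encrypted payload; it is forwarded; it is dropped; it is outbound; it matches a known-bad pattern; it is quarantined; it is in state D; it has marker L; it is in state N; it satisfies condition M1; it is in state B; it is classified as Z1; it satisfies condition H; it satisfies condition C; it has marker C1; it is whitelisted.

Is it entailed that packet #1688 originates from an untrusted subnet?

Forward chaining from the given facts derives: is tagged G, is inspected, is in category U, has marker K, meets criterion S, is flagged for deep scan, is in category V1, is classified as V, carries flag X, is rate-limited, is classified as M, is marked high-priority, is tagged N1, is in category D1, is tagged T, carries flag K1, has attribute F, carries flag P, has marker W, bypasses inspection, is authenticated, carries flag Y, satisfies condition Q.
The only rule concluding "it originates from an untrusted subnet" is R31, which needs "it has marker T1"; that is never established.

No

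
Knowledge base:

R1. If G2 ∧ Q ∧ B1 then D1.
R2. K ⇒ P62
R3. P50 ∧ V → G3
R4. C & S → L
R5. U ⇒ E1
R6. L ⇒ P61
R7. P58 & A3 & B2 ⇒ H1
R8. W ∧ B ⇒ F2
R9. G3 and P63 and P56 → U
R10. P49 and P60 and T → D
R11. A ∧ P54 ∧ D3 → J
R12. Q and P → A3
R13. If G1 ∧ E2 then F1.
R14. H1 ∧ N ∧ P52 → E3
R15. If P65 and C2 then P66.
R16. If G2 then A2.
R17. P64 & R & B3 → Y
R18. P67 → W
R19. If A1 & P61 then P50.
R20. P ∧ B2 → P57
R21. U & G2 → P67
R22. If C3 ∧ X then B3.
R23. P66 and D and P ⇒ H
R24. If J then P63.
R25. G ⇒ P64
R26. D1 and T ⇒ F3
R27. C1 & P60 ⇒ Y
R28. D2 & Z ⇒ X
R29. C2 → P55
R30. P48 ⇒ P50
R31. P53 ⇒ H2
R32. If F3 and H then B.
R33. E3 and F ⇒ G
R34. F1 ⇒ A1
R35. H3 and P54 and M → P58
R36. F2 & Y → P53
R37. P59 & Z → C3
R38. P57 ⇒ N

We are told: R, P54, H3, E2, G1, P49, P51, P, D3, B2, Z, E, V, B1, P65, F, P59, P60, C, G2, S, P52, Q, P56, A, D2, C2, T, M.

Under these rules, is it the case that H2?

Yes

D1  (by R1: G2, Q, B1)
L  (by R4: C, S)
P61  (by R6: L)
D  (by R10: P49, P60, T)
J  (by R11: A, P54, D3)
A3  (by R12: Q, P)
F1  (by R13: G1, E2)
P66  (by R15: P65, C2)
P57  (by R20: P, B2)
H  (by R23: P66, D, P)
P63  (by R24: J)
F3  (by R26: D1, T)
X  (by R28: D2, Z)
B  (by R32: F3, H)
A1  (by R34: F1)
P58  (by R35: H3, P54, M)
C3  (by R37: P59, Z)
N  (by R38: P57)
H1  (by R7: P58, A3, B2)
E3  (by R14: H1, N, P52)
P50  (by R19: A1, P61)
B3  (by R22: C3, X)
G  (by R33: E3, F)
G3  (by R3: P50, V)
U  (by R9: G3, P63, P56)
P67  (by R21: U, G2)
P64  (by R25: G)
Y  (by R17: P64, R, B3)
W  (by R18: P67)
F2  (by R8: W, B)
P53  (by R36: F2, Y)
H2  (by R31: P53)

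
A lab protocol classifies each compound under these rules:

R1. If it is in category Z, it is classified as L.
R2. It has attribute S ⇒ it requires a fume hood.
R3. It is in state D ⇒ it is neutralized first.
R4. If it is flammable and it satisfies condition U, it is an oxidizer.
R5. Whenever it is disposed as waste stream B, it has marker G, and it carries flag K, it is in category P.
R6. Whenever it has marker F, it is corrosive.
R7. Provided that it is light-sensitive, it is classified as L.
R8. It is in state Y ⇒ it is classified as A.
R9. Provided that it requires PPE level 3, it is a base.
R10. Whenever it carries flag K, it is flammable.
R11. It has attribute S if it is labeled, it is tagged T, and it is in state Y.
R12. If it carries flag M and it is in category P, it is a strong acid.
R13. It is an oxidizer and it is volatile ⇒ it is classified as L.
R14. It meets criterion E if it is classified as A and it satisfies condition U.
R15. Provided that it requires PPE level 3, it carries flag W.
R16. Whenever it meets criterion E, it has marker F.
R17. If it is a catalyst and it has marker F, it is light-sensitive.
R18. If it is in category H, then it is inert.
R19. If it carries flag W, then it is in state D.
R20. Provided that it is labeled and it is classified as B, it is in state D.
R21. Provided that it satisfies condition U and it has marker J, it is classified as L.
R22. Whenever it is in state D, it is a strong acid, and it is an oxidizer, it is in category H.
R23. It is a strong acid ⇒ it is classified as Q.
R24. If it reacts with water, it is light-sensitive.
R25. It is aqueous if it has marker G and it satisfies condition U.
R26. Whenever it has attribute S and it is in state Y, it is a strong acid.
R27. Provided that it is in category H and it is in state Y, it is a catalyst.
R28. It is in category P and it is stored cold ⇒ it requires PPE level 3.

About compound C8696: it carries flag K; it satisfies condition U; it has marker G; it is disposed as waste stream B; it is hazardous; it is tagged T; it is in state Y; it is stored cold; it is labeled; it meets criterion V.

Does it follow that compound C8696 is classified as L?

By R5 (it is disposed as waste stream B, it has marker G, it carries flag K): it is in category P.
By R8 (it is in state Y): it is classified as A.
By R10 (it carries flag K): it is flammable.
By R11 (it is labeled, it is tagged T, it is in state Y): it has attribute S.
By R14 (it is classified as A, it satisfies condition U): it meets criterion E.
By R16 (it meets criterion E): it has marker F.
By R26 (it has attribute S, it is in state Y): it is a strong acid.
By R28 (it is in category P, it is stored cold): it requires PPE level 3.
By R4 (it is flammable, it satisfies condition U): it is an oxidizer.
By R15 (it requires PPE level 3): it carries flag W.
By R19 (it carries flag W): it is in state D.
By R22 (it is in state D, it is a strong acid, it is an oxidizer): it is in category H.
By R27 (it is in category H, it is in state Y): it is a catalyst.
By R17 (it is a catalyst, it has marker F): it is light-sensitive.
By R7 (it is light-sensitive): it is classified as L.

Yes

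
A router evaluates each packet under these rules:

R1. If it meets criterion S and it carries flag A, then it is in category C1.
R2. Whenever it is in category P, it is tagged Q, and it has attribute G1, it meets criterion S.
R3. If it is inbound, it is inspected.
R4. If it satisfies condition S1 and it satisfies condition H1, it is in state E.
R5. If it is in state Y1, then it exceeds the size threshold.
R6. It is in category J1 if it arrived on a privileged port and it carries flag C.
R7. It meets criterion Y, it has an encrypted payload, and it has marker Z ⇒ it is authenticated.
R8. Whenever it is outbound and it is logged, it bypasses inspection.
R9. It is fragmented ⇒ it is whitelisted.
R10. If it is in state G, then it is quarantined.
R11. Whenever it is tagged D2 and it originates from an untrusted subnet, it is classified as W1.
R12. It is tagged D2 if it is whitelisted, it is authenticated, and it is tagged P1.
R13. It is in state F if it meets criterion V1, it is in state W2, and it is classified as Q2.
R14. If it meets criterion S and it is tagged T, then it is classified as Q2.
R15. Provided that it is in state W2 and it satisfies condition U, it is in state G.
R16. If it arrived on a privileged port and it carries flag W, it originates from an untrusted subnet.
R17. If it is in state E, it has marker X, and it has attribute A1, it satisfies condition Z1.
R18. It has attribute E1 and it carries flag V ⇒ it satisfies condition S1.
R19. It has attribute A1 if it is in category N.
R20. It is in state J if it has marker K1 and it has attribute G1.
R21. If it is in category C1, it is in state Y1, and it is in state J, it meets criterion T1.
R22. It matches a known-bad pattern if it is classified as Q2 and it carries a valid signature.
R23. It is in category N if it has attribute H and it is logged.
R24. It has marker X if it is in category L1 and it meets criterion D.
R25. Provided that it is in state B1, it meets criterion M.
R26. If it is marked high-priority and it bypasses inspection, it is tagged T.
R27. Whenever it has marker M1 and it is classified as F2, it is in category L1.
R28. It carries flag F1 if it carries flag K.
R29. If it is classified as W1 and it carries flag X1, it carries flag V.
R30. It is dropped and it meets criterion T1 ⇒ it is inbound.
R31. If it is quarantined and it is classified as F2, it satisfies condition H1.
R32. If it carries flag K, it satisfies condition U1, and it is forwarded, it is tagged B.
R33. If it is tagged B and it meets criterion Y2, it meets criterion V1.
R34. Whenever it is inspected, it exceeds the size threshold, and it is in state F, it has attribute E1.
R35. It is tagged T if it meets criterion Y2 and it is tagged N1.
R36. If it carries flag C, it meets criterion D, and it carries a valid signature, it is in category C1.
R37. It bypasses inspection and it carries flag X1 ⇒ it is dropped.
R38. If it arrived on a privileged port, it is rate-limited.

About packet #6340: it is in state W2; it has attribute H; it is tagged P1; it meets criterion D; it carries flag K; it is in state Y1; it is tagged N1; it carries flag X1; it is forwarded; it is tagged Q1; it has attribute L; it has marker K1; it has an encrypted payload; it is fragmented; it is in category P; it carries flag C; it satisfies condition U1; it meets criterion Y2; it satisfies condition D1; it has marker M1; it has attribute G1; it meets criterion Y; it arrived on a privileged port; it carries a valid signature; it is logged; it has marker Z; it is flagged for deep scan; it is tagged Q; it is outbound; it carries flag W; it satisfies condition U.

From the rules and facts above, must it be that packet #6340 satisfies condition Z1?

Forward chaining from the given facts derives: meets criterion S, exceeds the size threshold, is in category J1, is authenticated, bypasses inspection, is whitelisted, is tagged D2, is in state G, originates from an untrusted subnet, is in state J, is in category N, carries flag F1, is tagged B, meets criterion V1, is tagged T, is in category C1, is dropped, is rate-limited, is quarantined, is classified as W1, is classified as Q2, has attribute A1, meets criterion T1, matches a known-bad pattern, carries flag V, is inbound, is inspected, is in state F, has attribute E1, satisfies condition S1.
The only rule concluding "it satisfies condition Z1" is R17, which needs "it is in state E"; that is never established.

No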